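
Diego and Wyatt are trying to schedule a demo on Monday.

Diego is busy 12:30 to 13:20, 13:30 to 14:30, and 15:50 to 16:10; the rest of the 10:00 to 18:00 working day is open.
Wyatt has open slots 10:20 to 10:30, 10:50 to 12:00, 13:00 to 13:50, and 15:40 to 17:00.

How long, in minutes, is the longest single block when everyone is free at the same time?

Diego free within 10:00–18:00: 10:00–12:30, 13:20–13:30, 14:30–15:50, 16:10–18:00.
Diego ∩ Wyatt: 10:20–10:30, 10:50–12:00, 13:20–13:30, 15:40–15:50, 16:10–17:00.
Common window lengths: 10, 70, 10, 10, 50 min; longest is 70.

70 minutes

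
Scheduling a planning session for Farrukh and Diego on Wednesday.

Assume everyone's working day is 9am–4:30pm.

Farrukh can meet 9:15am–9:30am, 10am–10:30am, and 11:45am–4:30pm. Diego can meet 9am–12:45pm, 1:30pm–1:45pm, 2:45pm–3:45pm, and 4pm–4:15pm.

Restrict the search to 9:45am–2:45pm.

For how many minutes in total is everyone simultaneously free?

105 minutes

Farrukh ∩ Diego: 09:15–09:30, 10:00–10:30, 11:45–12:45, 13:30–13:45, 14:45–15:45, 16:00–16:15.
Restricted to 09:45–14:45: 10:00–10:30, 11:45–12:45, 13:30–13:45.
Total common minutes: 30 + 60 + 15 = 105.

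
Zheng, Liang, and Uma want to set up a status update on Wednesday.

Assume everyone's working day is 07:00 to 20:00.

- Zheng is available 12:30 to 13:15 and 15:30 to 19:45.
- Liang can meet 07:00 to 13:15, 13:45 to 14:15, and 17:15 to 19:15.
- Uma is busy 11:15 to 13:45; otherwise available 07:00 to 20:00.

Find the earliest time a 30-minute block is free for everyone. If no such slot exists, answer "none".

Uma free within 07:00–20:00: 07:00–11:15, 13:45–20:00.
Zheng ∩ Liang: 12:30–13:15, 17:15–19:15.
Zheng ∩ Liang ∩ Uma: 17:15–19:15.
Windows ≥ 30 min: 17:15–19:15.
Earliest such window starts at 17:15.

17:15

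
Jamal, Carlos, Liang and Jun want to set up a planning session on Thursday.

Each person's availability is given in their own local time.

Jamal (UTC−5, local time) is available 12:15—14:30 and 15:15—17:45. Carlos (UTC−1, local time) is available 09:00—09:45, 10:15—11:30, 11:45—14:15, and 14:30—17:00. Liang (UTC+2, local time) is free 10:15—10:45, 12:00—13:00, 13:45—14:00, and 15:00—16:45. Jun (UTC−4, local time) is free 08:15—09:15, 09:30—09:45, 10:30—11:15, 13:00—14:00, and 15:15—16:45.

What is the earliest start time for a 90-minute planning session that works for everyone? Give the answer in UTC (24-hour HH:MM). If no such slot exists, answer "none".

Jamal → UTC: 17:15–19:30, 20:15–22:45.
Carlos → UTC: 10:00–10:45, 11:15–12:30, 12:45–15:15, 15:30–18:00.
Liang → UTC: 08:15–08:45, 10:00–11:00, 11:45–12:00, 13:00–14:45.
Jun → UTC: 12:15–13:15, 13:30–13:45, 14:30–15:15, 17:00–18:00, 19:15–20:45.
Jamal ∩ Carlos: 17:15–18:00.
Jamal ∩ Carlos ∩ Liang: (none).
Jamal ∩ Carlos ∩ Liang ∩ Jun: (none).
Windows ≥ 90 min: (none).

none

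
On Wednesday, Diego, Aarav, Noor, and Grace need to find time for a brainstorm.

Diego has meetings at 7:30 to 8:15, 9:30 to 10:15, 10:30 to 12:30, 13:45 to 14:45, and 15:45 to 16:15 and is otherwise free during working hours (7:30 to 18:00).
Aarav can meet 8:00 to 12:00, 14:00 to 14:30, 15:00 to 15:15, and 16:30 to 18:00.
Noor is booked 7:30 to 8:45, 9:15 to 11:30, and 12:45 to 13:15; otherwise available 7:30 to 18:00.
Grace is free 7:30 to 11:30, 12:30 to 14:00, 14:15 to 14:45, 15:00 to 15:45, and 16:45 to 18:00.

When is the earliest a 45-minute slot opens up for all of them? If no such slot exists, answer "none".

16:45

Diego free within 07:30–18:00: 08:15–09:30, 10:15–10:30, 12:30–13:45, 14:45–15:45, 16:15–18:00.
Noor free within 07:30–18:00: 08:45–09:15, 11:30–12:45, 13:15–18:00.
Diego ∩ Aarav: 08:15–09:30, 10:15–10:30, 15:00–15:15, 16:30–18:00.
Diego ∩ Aarav ∩ Noor: 08:45–09:15, 15:00–15:15, 16:30–18:00.
Diego ∩ Aarav ∩ Noor ∩ Grace: 08:45–09:15, 15:00–15:15, 16:45–18:00.
Windows ≥ 45 min: 16:45–18:00.
Earliest such window starts at 16:45.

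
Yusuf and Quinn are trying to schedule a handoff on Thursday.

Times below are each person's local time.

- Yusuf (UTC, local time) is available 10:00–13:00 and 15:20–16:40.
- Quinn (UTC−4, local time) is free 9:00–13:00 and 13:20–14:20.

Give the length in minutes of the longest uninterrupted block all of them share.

Yusuf → UTC: 10:00–13:00, 15:20–16:40.
Quinn → UTC: 13:00–17:00, 17:20–18:20.
Yusuf ∩ Quinn: 15:20–16:40.
Single common window of 80 minutes.

80 minutes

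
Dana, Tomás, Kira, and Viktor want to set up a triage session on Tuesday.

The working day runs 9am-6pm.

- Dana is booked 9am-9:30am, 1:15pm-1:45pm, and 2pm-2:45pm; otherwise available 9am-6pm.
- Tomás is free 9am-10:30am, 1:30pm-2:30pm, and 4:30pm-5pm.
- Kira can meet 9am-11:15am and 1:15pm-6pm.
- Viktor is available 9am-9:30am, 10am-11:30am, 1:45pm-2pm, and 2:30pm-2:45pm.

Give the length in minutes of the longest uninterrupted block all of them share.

Dana free within 09:00–18:00: 09:30–13:15, 13:45–14:00, 14:45–18:00.
Dana ∩ Tomás: 09:30–10:30, 13:45–14:00, 16:30–17:00.
Dana ∩ Tomás ∩ Kira: 09:30–10:30, 13:45–14:00, 16:30–17:00.
Dana ∩ Tomás ∩ Kira ∩ Viktor: 10:00–10:30, 13:45–14:00.
Common window lengths: 30, 15 min; longest is 30.

30 minutes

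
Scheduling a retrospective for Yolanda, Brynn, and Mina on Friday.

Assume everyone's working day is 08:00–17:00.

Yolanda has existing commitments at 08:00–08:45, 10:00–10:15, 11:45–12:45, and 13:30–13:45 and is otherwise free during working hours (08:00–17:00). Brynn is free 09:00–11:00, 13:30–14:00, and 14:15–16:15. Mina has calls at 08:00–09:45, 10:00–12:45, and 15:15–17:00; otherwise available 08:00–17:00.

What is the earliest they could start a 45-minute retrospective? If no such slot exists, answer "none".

14:15

Yolanda free within 08:00–17:00: 08:45–10:00, 10:15–11:45, 12:45–13:30, 13:45–17:00.
Mina free within 08:00–17:00: 09:45–10:00, 12:45–15:15.
Yolanda ∩ Brynn: 09:00–10:00, 10:15–11:00, 13:45–14:00, 14:15–16:15.
Yolanda ∩ Brynn ∩ Mina: 09:45–10:00, 13:45–14:00, 14:15–15:15.
Windows ≥ 45 min: 14:15–15:15.
Earliest such window starts at 14:15.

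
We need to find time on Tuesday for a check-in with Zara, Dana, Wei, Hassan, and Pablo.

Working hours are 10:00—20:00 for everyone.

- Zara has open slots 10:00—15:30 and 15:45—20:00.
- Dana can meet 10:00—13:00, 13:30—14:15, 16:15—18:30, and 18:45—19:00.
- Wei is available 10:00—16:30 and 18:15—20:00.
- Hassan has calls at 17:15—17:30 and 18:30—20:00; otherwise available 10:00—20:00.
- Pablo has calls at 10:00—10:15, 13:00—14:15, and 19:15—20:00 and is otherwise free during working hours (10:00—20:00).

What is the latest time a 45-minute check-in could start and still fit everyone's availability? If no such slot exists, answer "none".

12:15

Hassan free within 10:00–20:00: 10:00–17:15, 17:30–18:30.
Pablo free within 10:00–20:00: 10:15–13:00, 14:15–19:15.
Zara ∩ Dana: 10:00–13:00, 13:30–14:15, 16:15–18:30, 18:45–19:00.
Zara ∩ Dana ∩ Wei: 10:00–13:00, 13:30–14:15, 16:15–16:30, 18:15–18:30, 18:45–19:00.
Zara ∩ Dana ∩ Wei ∩ Hassan: 10:00–13:00, 13:30–14:15, 16:15–16:30, 18:15–18:30.
Zara ∩ Dana ∩ Wei ∩ Hassan ∩ Pablo: 10:15–13:00, 16:15–16:30, 18:15–18:30.
Windows ≥ 45 min: 10:15–13:00.
Latest start in the last window 10:15–13:00 is 13:00 − 45 min = 12:15.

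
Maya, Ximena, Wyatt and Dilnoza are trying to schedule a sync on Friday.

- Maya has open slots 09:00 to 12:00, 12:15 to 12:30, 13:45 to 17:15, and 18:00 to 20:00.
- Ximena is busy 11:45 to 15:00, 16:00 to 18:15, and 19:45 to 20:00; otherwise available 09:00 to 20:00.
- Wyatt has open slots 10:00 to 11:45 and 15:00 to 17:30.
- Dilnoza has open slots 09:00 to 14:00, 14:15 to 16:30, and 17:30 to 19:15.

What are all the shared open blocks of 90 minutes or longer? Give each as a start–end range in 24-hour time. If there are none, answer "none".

Ximena free within 09:00–20:00: 09:00–11:45, 15:00–16:00, 18:15–19:45.
Maya ∩ Ximena: 09:00–11:45, 15:00–16:00, 18:15–19:45.
Maya ∩ Ximena ∩ Wyatt: 10:00–11:45, 15:00–16:00.
Maya ∩ Ximena ∩ Wyatt ∩ Dilnoza: 10:00–11:45, 15:00–16:00.
Windows ≥ 90 min: 10:00–11:45.

10:00–11:45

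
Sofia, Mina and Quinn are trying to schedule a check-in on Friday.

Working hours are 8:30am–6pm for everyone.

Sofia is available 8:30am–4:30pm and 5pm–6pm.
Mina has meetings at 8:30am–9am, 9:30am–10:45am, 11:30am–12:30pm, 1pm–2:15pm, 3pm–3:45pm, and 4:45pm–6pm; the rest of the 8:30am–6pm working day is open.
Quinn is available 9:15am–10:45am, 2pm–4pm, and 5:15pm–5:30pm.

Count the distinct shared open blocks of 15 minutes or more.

Mina free within 08:30–18:00: 09:00–09:30, 10:45–11:30, 12:30–13:00, 14:15–15:00, 15:45–16:45.
Sofia ∩ Mina: 09:00–09:30, 10:45–11:30, 12:30–13:00, 14:15–15:00, 15:45–16:30.
Sofia ∩ Mina ∩ Quinn: 09:15–09:30, 14:15–15:00, 15:45–16:00.
Windows ≥ 15 min: 09:15–09:30, 14:15–15:00, 15:45–16:00.
That's 3 windows.

3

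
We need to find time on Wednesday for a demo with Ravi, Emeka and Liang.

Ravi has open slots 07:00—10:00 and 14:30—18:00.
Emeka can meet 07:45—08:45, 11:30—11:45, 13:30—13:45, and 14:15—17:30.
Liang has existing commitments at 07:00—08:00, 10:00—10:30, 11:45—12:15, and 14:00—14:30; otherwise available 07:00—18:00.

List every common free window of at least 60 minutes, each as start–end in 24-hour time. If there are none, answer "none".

Liang free within 07:00–18:00: 08:00–10:00, 10:30–11:45, 12:15–14:00, 14:30–18:00.
Ravi ∩ Emeka: 07:45–08:45, 14:30–17:30.
Ravi ∩ Emeka ∩ Liang: 08:00–08:45, 14:30–17:30.
Windows ≥ 60 min: 14:30–17:30.

14:30–17:30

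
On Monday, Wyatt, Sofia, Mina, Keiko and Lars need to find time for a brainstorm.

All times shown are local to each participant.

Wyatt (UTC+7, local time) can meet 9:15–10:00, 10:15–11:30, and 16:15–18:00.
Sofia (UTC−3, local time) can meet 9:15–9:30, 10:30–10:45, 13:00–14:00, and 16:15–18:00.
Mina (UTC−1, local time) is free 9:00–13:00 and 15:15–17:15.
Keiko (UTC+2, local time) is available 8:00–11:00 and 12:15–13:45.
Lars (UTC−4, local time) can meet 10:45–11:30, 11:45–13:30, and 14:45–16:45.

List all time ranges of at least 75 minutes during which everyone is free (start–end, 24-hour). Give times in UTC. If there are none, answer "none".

Wyatt → UTC: 02:15–03:00, 03:15–04:30, 09:15–11:00.
Sofia → UTC: 12:15–12:30, 13:30–13:45, 16:00–17:00, 19:15–21:00.
Mina → UTC: 10:00–14:00, 16:15–18:15.
Keiko → UTC: 06:00–09:00, 10:15–11:45.
Lars → UTC: 14:45–15:30, 15:45–17:30, 18:45–20:45.
Wyatt ∩ Sofia: (none).
Wyatt ∩ Sofia ∩ Mina: (none).
Wyatt ∩ Sofia ∩ Mina ∩ Keiko: (none).
Wyatt ∩ Sofia ∩ Mina ∩ Keiko ∩ Lars: (none).
Windows ≥ 75 min: (none).

none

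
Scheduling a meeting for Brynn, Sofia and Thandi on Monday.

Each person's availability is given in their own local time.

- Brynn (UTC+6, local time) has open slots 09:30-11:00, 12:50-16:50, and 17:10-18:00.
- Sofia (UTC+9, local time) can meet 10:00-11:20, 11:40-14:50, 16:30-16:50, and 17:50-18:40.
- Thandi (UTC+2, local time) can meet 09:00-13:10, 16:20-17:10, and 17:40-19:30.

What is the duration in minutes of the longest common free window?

50 minutes

Brynn → UTC: 03:30–05:00, 06:50–10:50, 11:10–12:00.
Sofia → UTC: 01:00–02:20, 02:40–05:50, 07:30–07:50, 08:50–09:40.
Thandi → UTC: 07:00–11:10, 14:20–15:10, 15:40–17:30.
Brynn ∩ Sofia: 03:30–05:00, 07:30–07:50, 08:50–09:40.
Brynn ∩ Sofia ∩ Thandi: 07:30–07:50, 08:50–09:40.
Common window lengths: 20, 50 min; longest is 50.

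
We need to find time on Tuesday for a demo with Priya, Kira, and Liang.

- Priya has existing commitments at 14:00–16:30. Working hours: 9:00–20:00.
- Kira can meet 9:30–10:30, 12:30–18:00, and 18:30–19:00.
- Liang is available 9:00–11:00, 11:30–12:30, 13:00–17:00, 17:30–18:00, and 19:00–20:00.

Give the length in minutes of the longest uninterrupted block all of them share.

60 minutes

Priya free within 09:00–20:00: 09:00–14:00, 16:30–20:00.
Priya ∩ Kira: 09:30–10:30, 12:30–14:00, 16:30–18:00, 18:30–19:00.
Priya ∩ Kira ∩ Liang: 09:30–10:30, 13:00–14:00, 16:30–17:00, 17:30–18:00.
Common window lengths: 60, 60, 30, 30 min; longest is 60.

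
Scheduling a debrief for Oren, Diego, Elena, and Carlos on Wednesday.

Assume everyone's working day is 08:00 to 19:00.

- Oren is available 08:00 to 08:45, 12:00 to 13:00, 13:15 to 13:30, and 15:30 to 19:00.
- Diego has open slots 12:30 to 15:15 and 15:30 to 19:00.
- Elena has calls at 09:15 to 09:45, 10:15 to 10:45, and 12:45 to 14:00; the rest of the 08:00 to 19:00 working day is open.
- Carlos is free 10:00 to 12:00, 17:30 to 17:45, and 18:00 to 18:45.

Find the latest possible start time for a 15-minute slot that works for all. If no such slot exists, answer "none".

18:30

Elena free within 08:00–19:00: 08:00–09:15, 09:45–10:15, 10:45–12:45, 14:00–19:00.
Oren ∩ Diego: 12:30–13:00, 13:15–13:30, 15:30–19:00.
Oren ∩ Diego ∩ Elena: 12:30–12:45, 15:30–19:00.
Oren ∩ Diego ∩ Elena ∩ Carlos: 17:30–17:45, 18:00–18:45.
Windows ≥ 15 min: 17:30–17:45, 18:00–18:45.
Latest start in the last window 18:00–18:45 is 18:45 − 15 min = 18:30.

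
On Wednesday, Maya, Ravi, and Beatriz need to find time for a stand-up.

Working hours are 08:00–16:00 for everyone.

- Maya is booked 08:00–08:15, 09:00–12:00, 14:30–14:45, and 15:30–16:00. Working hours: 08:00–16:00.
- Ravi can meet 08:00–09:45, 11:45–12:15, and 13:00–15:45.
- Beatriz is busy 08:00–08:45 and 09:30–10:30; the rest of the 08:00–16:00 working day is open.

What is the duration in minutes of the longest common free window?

90 minutes

Maya free within 08:00–16:00: 08:15–09:00, 12:00–14:30, 14:45–15:30.
Beatriz free within 08:00–16:00: 08:45–09:30, 10:30–16:00.
Maya ∩ Ravi: 08:15–09:00, 12:00–12:15, 13:00–14:30, 14:45–15:30.
Maya ∩ Ravi ∩ Beatriz: 08:45–09:00, 12:00–12:15, 13:00–14:30, 14:45–15:30.
Common window lengths: 15, 15, 90, 45 min; longest is 90.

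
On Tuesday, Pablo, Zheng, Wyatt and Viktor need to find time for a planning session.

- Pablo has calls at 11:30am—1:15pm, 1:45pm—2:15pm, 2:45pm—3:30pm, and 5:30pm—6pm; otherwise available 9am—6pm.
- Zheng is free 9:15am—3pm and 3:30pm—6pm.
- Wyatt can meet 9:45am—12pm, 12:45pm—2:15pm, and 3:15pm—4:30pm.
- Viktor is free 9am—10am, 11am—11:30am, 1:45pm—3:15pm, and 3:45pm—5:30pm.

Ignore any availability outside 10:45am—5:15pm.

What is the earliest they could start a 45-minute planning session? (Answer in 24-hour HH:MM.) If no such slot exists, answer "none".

Pablo free within 09:00–18:00: 09:00–11:30, 13:15–13:45, 14:15–14:45, 15:30–17:30.
Pablo ∩ Zheng: 09:15–11:30, 13:15–13:45, 14:15–14:45, 15:30–17:30.
Pablo ∩ Zheng ∩ Wyatt: 09:45–11:30, 13:15–13:45, 15:30–16:30.
Pablo ∩ Zheng ∩ Wyatt ∩ Viktor: 09:45–10:00, 11:00–11:30, 15:45–16:30.
Restricted to 10:45–17:15: 11:00–11:30, 15:45–16:30.
Windows ≥ 45 min: 15:45–16:30.
Earliest such window starts at 15:45.

15:45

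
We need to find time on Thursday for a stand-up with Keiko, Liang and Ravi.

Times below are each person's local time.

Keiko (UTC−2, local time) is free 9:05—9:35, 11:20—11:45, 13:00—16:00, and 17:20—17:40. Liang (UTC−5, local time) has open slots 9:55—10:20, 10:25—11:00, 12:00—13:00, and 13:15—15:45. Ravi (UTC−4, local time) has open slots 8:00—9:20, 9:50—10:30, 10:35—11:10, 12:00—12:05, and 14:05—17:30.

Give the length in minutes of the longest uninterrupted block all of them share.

Keiko → UTC: 11:05–11:35, 13:20–13:45, 15:00–18:00, 19:20–19:40.
Liang → UTC: 14:55–15:20, 15:25–16:00, 17:00–18:00, 18:15–20:45.
Ravi → UTC: 12:00–13:20, 13:50–14:30, 14:35–15:10, 16:00–16:05, 18:05–21:30.
Keiko ∩ Liang: 15:00–15:20, 15:25–16:00, 17:00–18:00, 19:20–19:40.
Keiko ∩ Liang ∩ Ravi: 15:00–15:10, 19:20–19:40.
Common window lengths: 10, 20 min; longest is 20.

20 minutes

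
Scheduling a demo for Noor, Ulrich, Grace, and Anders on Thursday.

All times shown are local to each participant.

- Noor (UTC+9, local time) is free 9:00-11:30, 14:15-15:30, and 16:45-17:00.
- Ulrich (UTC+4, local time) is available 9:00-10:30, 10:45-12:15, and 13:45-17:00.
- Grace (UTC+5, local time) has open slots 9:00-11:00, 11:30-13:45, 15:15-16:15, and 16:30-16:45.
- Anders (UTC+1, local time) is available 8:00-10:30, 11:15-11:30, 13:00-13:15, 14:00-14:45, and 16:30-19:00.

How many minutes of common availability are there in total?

15 minutes

Noor → UTC: 00:00–02:30, 05:15–06:30, 07:45–08:00.
Ulrich → UTC: 05:00–06:30, 06:45–08:15, 09:45–13:00.
Grace → UTC: 04:00–06:00, 06:30–08:45, 10:15–11:15, 11:30–11:45.
Anders → UTC: 07:00–09:30, 10:15–10:30, 12:00–12:15, 13:00–13:45, 15:30–18:00.
Noor ∩ Ulrich: 05:15–06:30, 07:45–08:00.
Noor ∩ Ulrich ∩ Grace: 05:15–06:00, 07:45–08:00.
Noor ∩ Ulrich ∩ Grace ∩ Anders: 07:45–08:00.
Total common minutes: 15.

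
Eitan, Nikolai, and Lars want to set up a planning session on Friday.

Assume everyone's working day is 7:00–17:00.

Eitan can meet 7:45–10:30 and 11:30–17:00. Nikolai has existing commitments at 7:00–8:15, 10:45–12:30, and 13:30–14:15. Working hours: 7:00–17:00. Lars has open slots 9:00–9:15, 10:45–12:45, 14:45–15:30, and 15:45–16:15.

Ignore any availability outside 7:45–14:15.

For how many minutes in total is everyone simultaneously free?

Nikolai free within 07:00–17:00: 08:15–10:45, 12:30–13:30, 14:15–17:00.
Eitan ∩ Nikolai: 08:15–10:30, 12:30–13:30, 14:15–17:00.
Eitan ∩ Nikolai ∩ Lars: 09:00–09:15, 12:30–12:45, 14:45–15:30, 15:45–16:15.
Restricted to 07:45–14:15: 09:00–09:15, 12:30–12:45.
Total common minutes: 15 + 15 = 30.

30 minutes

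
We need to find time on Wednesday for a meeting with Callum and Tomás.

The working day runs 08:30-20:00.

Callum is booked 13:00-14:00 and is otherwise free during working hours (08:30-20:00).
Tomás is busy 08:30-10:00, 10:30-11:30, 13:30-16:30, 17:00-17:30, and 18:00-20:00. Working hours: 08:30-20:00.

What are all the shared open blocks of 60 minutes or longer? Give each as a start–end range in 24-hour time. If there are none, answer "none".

11:30–13:00

Callum free within 08:30–20:00: 08:30–13:00, 14:00–20:00.
Tomás free within 08:30–20:00: 10:00–10:30, 11:30–13:30, 16:30–17:00, 17:30–18:00.
Callum ∩ Tomás: 10:00–10:30, 11:30–13:00, 16:30–17:00, 17:30–18:00.
Windows ≥ 60 min: 11:30–13:00.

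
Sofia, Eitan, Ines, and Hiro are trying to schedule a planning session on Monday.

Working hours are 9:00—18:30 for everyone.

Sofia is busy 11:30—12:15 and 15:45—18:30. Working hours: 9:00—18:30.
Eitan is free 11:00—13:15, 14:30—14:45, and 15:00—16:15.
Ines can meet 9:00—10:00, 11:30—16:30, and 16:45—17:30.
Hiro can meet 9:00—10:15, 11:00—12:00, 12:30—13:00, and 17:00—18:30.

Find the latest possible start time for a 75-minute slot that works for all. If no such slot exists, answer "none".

Sofia free within 09:00–18:30: 09:00–11:30, 12:15–15:45.
Sofia ∩ Eitan: 11:00–11:30, 12:15–13:15, 14:30–14:45, 15:00–15:45.
Sofia ∩ Eitan ∩ Ines: 12:15–13:15, 14:30–14:45, 15:00–15:45.
Sofia ∩ Eitan ∩ Ines ∩ Hiro: 12:30–13:00.
Windows ≥ 75 min: (none).

none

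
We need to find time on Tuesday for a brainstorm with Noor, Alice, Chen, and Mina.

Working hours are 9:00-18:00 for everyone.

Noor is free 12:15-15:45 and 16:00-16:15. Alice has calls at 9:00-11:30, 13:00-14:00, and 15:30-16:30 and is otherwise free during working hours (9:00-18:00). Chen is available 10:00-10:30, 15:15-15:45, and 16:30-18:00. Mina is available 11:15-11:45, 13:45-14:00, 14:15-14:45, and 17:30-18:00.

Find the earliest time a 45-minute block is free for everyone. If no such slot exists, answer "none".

Alice free within 09:00–18:00: 11:30–13:00, 14:00–15:30, 16:30–18:00.
Noor ∩ Alice: 12:15–13:00, 14:00–15:30.
Noor ∩ Alice ∩ Chen: 15:15–15:30.
Noor ∩ Alice ∩ Chen ∩ Mina: (none).
Windows ≥ 45 min: (none).

none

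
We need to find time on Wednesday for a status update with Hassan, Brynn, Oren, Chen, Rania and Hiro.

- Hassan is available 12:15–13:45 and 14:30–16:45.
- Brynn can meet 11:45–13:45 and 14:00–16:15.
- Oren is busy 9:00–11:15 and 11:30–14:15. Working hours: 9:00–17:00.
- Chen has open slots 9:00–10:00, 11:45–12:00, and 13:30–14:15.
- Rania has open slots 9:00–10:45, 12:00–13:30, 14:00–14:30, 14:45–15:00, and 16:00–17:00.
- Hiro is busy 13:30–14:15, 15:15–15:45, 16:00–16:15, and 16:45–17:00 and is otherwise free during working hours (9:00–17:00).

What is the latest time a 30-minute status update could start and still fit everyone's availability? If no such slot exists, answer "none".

none

Oren free within 09:00–17:00: 11:15–11:30, 14:15–17:00.
Hiro free within 09:00–17:00: 09:00–13:30, 14:15–15:15, 15:45–16:00, 16:15–16:45.
Hassan ∩ Brynn: 12:15–13:45, 14:30–16:15.
Hassan ∩ Brynn ∩ Oren: 14:30–16:15.
Hassan ∩ Brynn ∩ Oren ∩ Chen: (none).
Hassan ∩ Brynn ∩ Oren ∩ Chen ∩ Rania: (none).
Hassan ∩ Brynn ∩ Oren ∩ Chen ∩ Rania ∩ Hiro: (none).
Windows ≥ 30 min: (none).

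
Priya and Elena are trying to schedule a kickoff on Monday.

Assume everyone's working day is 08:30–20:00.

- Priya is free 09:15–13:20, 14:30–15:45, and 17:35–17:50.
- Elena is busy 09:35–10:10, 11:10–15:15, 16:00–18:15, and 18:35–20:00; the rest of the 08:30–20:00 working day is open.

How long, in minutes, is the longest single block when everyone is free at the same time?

Elena free within 08:30–20:00: 08:30–09:35, 10:10–11:10, 15:15–16:00, 18:15–18:35.
Priya ∩ Elena: 09:15–09:35, 10:10–11:10, 15:15–15:45.
Common window lengths: 20, 60, 30 min; longest is 60.

60 minutes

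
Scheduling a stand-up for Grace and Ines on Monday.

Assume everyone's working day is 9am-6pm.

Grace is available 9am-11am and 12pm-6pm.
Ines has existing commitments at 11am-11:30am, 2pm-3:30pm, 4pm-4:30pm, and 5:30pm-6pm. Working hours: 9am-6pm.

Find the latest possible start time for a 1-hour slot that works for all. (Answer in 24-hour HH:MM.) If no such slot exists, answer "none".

Ines free within 09:00–18:00: 09:00–11:00, 11:30–14:00, 15:30–16:00, 16:30–17:30.
Grace ∩ Ines: 09:00–11:00, 12:00–14:00, 15:30–16:00, 16:30–17:30.
Windows ≥ 60 min: 09:00–11:00, 12:00–14:00, 16:30–17:30.
Latest start in the last window 16:30–17:30 is 17:30 − 60 min = 16:30.

16:30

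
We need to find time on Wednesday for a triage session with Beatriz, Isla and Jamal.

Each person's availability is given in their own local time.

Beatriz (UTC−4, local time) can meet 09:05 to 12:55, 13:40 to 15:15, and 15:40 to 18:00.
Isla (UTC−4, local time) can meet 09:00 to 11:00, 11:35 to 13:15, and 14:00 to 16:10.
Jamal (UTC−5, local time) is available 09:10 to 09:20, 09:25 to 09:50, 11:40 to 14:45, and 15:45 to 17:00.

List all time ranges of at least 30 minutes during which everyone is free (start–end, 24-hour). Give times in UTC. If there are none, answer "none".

Beatriz → UTC: 13:05–16:55, 17:40–19:15, 19:40–22:00.
Isla → UTC: 13:00–15:00, 15:35–17:15, 18:00–20:10.
Jamal → UTC: 14:10–14:20, 14:25–14:50, 16:40–19:45, 20:45–22:00.
Beatriz ∩ Isla: 13:05–15:00, 15:35–16:55, 18:00–19:15, 19:40–20:10.
Beatriz ∩ Isla ∩ Jamal: 14:10–14:20, 14:25–14:50, 16:40–16:55, 18:00–19:15, 19:40–19:45.
Windows ≥ 30 min: 18:00–19:15.

18:00–19:15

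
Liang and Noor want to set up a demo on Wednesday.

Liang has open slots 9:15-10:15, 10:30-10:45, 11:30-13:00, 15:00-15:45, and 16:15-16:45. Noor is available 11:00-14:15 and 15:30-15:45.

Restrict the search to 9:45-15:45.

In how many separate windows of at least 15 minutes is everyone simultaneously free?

2

Liang ∩ Noor: 11:30–13:00, 15:30–15:45.
Restricted to 09:45–15:45: 11:30–13:00, 15:30–15:45.
Windows ≥ 15 min: 11:30–13:00, 15:30–15:45.
That's 2 windows.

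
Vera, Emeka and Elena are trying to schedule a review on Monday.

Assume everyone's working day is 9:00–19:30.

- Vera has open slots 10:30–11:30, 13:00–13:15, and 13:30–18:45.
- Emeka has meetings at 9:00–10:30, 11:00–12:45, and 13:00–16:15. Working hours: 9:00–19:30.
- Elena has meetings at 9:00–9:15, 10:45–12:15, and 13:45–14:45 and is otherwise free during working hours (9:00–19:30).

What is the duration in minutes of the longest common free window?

150 minutes

Emeka free within 09:00–19:30: 10:30–11:00, 12:45–13:00, 16:15–19:30.
Elena free within 09:00–19:30: 09:15–10:45, 12:15–13:45, 14:45–19:30.
Vera ∩ Emeka: 10:30–11:00, 16:15–18:45.
Vera ∩ Emeka ∩ Elena: 10:30–10:45, 16:15–18:45.
Common window lengths: 15, 150 min; longest is 150.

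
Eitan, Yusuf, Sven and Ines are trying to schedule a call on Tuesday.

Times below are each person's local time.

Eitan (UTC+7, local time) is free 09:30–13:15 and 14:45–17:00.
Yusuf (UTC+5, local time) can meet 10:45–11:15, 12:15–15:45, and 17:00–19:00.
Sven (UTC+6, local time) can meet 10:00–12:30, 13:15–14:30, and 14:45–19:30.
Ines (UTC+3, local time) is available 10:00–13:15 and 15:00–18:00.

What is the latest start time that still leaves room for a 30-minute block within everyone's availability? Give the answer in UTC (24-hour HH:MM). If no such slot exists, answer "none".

09:30

Eitan → UTC: 02:30–06:15, 07:45–10:00.
Yusuf → UTC: 05:45–06:15, 07:15–10:45, 12:00–14:00.
Sven → UTC: 04:00–06:30, 07:15–08:30, 08:45–13:30.
Ines → UTC: 07:00–10:15, 12:00–15:00.
Eitan ∩ Yusuf: 05:45–06:15, 07:45–10:00.
Eitan ∩ Yusuf ∩ Sven: 05:45–06:15, 07:45–08:30, 08:45–10:00.
Eitan ∩ Yusuf ∩ Sven ∩ Ines: 07:45–08:30, 08:45–10:00.
Windows ≥ 30 min: 07:45–08:30, 08:45–10:00.
Latest start in the last window 08:45–10:00 is 10:00 − 30 min = 09:30.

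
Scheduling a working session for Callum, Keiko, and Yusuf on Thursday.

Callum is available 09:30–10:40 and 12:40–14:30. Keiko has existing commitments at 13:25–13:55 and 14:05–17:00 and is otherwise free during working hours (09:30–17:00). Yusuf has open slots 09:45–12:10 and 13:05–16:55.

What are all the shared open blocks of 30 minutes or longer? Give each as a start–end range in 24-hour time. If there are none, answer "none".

Keiko free within 09:30–17:00: 09:30–13:25, 13:55–14:05.
Callum ∩ Keiko: 09:30–10:40, 12:40–13:25, 13:55–14:05.
Callum ∩ Keiko ∩ Yusuf: 09:45–10:40, 13:05–13:25, 13:55–14:05.
Windows ≥ 30 min: 09:45–10:40.

09:45–10:40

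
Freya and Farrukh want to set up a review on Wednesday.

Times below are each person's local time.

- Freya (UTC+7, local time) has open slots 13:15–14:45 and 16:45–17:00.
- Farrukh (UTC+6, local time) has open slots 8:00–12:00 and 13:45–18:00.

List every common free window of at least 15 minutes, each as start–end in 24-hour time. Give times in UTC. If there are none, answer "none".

09:45–10:00

Freya → UTC: 06:15–07:45, 09:45–10:00.
Farrukh → UTC: 02:00–06:00, 07:45–12:00.
Freya ∩ Farrukh: 09:45–10:00.
Windows ≥ 15 min: 09:45–10:00.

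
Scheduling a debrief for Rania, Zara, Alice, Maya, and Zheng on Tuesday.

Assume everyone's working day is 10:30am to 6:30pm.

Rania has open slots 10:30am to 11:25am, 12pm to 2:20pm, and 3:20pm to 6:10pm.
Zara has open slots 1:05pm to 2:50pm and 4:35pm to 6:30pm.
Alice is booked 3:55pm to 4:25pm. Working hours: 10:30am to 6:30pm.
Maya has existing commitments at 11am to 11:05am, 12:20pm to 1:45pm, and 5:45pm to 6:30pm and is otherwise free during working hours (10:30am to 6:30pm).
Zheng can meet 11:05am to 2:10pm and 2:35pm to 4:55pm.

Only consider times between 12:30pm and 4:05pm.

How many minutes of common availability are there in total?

Alice free within 10:30–18:30: 10:30–15:55, 16:25–18:30.
Maya free within 10:30–18:30: 10:30–11:00, 11:05–12:20, 13:45–17:45.
Rania ∩ Zara: 13:05–14:20, 16:35–18:10.
Rania ∩ Zara ∩ Alice: 13:05–14:20, 16:35–18:10.
Rania ∩ Zara ∩ Alice ∩ Maya: 13:45–14:20, 16:35–17:45.
Rania ∩ Zara ∩ Alice ∩ Maya ∩ Zheng: 13:45–14:10, 16:35–16:55.
Restricted to 12:30–16:05: 13:45–14:10.
Total common minutes: 25.

25 minutes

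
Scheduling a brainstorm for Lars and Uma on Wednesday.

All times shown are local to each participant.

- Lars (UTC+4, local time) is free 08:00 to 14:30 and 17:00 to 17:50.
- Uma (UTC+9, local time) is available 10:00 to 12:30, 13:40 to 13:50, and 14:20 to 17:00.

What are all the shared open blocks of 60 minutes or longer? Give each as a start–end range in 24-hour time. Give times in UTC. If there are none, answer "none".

Lars → UTC: 04:00–10:30, 13:00–13:50.
Uma → UTC: 01:00–03:30, 04:40–04:50, 05:20–08:00.
Lars ∩ Uma: 04:40–04:50, 05:20–08:00.
Windows ≥ 60 min: 05:20–08:00.

05:20–08:00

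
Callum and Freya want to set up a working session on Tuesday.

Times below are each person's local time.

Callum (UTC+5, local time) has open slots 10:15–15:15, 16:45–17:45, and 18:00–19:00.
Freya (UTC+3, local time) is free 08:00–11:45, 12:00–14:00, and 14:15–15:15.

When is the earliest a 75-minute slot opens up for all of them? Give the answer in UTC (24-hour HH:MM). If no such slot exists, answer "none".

05:15

Callum → UTC: 05:15–10:15, 11:45–12:45, 13:00–14:00.
Freya → UTC: 05:00–08:45, 09:00–11:00, 11:15–12:15.
Callum ∩ Freya: 05:15–08:45, 09:00–10:15, 11:45–12:15.
Windows ≥ 75 min: 05:15–08:45, 09:00–10:15.
Earliest such window starts at 05:15.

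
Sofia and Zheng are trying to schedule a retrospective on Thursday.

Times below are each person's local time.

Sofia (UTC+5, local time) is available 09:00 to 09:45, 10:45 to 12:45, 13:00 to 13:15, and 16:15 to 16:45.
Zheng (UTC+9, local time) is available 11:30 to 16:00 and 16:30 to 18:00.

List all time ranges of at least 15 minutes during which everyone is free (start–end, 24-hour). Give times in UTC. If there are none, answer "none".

Sofia → UTC: 04:00–04:45, 05:45–07:45, 08:00–08:15, 11:15–11:45.
Zheng → UTC: 02:30–07:00, 07:30–09:00.
Sofia ∩ Zheng: 04:00–04:45, 05:45–07:00, 07:30–07:45, 08:00–08:15.
Windows ≥ 15 min: 04:00–04:45, 05:45–07:00, 07:30–07:45, 08:00–08:15.

04:00–04:45, 05:45–07:00, 07:30–07:45, 08:00–08:15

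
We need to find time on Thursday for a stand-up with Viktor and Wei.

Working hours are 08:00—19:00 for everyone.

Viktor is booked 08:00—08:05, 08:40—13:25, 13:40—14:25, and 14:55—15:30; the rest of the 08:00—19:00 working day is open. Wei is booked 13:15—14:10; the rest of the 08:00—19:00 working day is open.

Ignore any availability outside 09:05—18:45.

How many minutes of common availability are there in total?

Viktor free within 08:00–19:00: 08:05–08:40, 13:25–13:40, 14:25–14:55, 15:30–19:00.
Wei free within 08:00–19:00: 08:00–13:15, 14:10–19:00.
Viktor ∩ Wei: 08:05–08:40, 14:25–14:55, 15:30–19:00.
Restricted to 09:05–18:45: 14:25–14:55, 15:30–18:45.
Total common minutes: 30 + 195 = 225.

225 minutes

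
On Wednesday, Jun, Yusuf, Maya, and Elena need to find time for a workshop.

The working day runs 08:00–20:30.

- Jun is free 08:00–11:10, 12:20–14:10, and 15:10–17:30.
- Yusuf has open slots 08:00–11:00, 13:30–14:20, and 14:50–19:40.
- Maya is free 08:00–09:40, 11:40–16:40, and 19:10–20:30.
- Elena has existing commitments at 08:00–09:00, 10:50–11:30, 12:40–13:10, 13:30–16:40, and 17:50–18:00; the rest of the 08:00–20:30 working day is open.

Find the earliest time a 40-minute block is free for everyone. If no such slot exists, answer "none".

Elena free within 08:00–20:30: 09:00–10:50, 11:30–12:40, 13:10–13:30, 16:40–17:50, 18:00–20:30.
Jun ∩ Yusuf: 08:00–11:00, 13:30–14:10, 15:10–17:30.
Jun ∩ Yusuf ∩ Maya: 08:00–09:40, 13:30–14:10, 15:10–16:40.
Jun ∩ Yusuf ∩ Maya ∩ Elena: 09:00–09:40.
Windows ≥ 40 min: 09:00–09:40.
Earliest such window starts at 09:00.

09:00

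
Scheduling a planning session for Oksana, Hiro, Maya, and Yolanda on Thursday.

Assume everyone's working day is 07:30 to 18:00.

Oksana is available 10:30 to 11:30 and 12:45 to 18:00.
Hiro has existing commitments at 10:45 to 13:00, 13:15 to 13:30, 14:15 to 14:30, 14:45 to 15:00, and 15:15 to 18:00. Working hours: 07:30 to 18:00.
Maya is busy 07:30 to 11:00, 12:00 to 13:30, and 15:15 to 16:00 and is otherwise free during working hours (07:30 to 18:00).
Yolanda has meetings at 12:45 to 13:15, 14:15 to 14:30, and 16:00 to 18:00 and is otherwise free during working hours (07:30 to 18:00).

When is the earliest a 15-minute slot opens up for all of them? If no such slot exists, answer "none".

13:30

Hiro free within 07:30–18:00: 07:30–10:45, 13:00–13:15, 13:30–14:15, 14:30–14:45, 15:00–15:15.
Maya free within 07:30–18:00: 11:00–12:00, 13:30–15:15, 16:00–18:00.
Yolanda free within 07:30–18:00: 07:30–12:45, 13:15–14:15, 14:30–16:00.
Oksana ∩ Hiro: 10:30–10:45, 13:00–13:15, 13:30–14:15, 14:30–14:45, 15:00–15:15.
Oksana ∩ Hiro ∩ Maya: 13:30–14:15, 14:30–14:45, 15:00–15:15.
Oksana ∩ Hiro ∩ Maya ∩ Yolanda: 13:30–14:15, 14:30–14:45, 15:00–15:15.
Windows ≥ 15 min: 13:30–14:15, 14:30–14:45, 15:00–15:15.
Earliest such window starts at 13:30.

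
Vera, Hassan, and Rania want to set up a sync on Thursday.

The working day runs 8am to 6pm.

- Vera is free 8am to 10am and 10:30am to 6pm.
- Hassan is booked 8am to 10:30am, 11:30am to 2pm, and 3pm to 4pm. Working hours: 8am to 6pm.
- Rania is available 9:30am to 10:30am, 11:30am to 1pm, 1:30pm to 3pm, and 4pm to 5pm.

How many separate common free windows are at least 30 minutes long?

Hassan free within 08:00–18:00: 10:30–11:30, 14:00–15:00, 16:00–18:00.
Vera ∩ Hassan: 10:30–11:30, 14:00–15:00, 16:00–18:00.
Vera ∩ Hassan ∩ Rania: 14:00–15:00, 16:00–17:00.
Windows ≥ 30 min: 14:00–15:00, 16:00–17:00.
That's 2 windows.

2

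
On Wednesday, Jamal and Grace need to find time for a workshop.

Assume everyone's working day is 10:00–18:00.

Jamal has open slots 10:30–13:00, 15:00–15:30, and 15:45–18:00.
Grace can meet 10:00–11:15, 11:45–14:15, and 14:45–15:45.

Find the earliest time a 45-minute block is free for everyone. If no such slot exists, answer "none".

10:30

Jamal ∩ Grace: 10:30–11:15, 11:45–13:00, 15:00–15:30.
Windows ≥ 45 min: 10:30–11:15, 11:45–13:00.
Earliest such window starts at 10:30.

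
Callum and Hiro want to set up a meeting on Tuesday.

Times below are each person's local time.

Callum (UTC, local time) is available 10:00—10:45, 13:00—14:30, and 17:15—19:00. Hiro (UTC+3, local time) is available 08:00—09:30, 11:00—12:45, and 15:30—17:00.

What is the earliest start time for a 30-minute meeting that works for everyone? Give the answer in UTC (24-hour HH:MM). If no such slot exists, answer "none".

13:00

Callum → UTC: 10:00–10:45, 13:00–14:30, 17:15–19:00.
Hiro → UTC: 05:00–06:30, 08:00–09:45, 12:30–14:00.
Callum ∩ Hiro: 13:00–14:00.
Windows ≥ 30 min: 13:00–14:00.
Earliest such window starts at 13:00.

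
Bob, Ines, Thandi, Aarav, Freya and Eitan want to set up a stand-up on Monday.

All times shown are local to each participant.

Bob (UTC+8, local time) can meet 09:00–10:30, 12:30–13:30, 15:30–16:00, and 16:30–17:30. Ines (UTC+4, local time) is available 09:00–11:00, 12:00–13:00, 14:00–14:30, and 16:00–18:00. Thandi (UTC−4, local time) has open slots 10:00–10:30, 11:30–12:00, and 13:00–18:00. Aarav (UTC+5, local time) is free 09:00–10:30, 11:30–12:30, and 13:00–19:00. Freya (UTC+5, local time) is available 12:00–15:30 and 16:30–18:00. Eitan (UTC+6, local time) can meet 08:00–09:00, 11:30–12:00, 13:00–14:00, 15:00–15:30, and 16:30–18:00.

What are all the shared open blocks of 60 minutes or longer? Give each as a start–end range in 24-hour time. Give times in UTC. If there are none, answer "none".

none

Bob → UTC: 01:00–02:30, 04:30–05:30, 07:30–08:00, 08:30–09:30.
Ines → UTC: 05:00–07:00, 08:00–09:00, 10:00–10:30, 12:00–14:00.
Thandi → UTC: 14:00–14:30, 15:30–16:00, 17:00–22:00.
Aarav → UTC: 04:00–05:30, 06:30–07:30, 08:00–14:00.
Freya → UTC: 07:00–10:30, 11:30–13:00.
Eitan → UTC: 02:00–03:00, 05:30–06:00, 07:00–08:00, 09:00–09:30, 10:30–12:00.
Bob ∩ Ines: 05:00–05:30, 08:30–09:00.
Bob ∩ Ines ∩ Thandi: (none).
Bob ∩ Ines ∩ Thandi ∩ Aarav: (none).
Bob ∩ Ines ∩ Thandi ∩ Aarav ∩ Freya: (none).
Bob ∩ Ines ∩ Thandi ∩ Aarav ∩ Freya ∩ Eitan: (none).
Windows ≥ 60 min: (none).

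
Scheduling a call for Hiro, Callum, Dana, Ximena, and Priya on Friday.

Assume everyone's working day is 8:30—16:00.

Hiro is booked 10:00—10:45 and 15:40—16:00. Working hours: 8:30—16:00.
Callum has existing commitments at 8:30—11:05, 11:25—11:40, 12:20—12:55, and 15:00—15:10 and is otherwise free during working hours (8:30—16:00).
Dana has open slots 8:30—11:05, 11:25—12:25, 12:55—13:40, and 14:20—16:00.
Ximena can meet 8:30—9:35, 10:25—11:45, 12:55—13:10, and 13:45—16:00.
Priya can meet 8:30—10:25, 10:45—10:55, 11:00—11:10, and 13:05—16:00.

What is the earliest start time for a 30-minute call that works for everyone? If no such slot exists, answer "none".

14:20

Hiro free within 08:30–16:00: 08:30–10:00, 10:45–15:40.
Callum free within 08:30–16:00: 11:05–11:25, 11:40–12:20, 12:55–15:00, 15:10–16:00.
Hiro ∩ Callum: 11:05–11:25, 11:40–12:20, 12:55–15:00, 15:10–15:40.
Hiro ∩ Callum ∩ Dana: 11:40–12:20, 12:55–13:40, 14:20–15:00, 15:10–15:40.
Hiro ∩ Callum ∩ Dana ∩ Ximena: 11:40–11:45, 12:55–13:10, 14:20–15:00, 15:10–15:40.
Hiro ∩ Callum ∩ Dana ∩ Ximena ∩ Priya: 13:05–13:10, 14:20–15:00, 15:10–15:40.
Windows ≥ 30 min: 14:20–15:00, 15:10–15:40.
Earliest such window starts at 14:20.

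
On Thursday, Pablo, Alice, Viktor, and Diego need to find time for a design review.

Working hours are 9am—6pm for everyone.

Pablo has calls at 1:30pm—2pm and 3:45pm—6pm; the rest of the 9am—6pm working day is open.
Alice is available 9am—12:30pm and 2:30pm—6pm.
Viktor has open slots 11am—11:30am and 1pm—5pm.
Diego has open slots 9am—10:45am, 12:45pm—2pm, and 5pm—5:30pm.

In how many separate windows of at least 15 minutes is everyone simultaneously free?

Pablo free within 09:00–18:00: 09:00–13:30, 14:00–15:45.
Pablo ∩ Alice: 09:00–12:30, 14:30–15:45.
Pablo ∩ Alice ∩ Viktor: 11:00–11:30, 14:30–15:45.
Pablo ∩ Alice ∩ Viktor ∩ Diego: (none).
Windows ≥ 15 min: (none).
That's 0 windows.

0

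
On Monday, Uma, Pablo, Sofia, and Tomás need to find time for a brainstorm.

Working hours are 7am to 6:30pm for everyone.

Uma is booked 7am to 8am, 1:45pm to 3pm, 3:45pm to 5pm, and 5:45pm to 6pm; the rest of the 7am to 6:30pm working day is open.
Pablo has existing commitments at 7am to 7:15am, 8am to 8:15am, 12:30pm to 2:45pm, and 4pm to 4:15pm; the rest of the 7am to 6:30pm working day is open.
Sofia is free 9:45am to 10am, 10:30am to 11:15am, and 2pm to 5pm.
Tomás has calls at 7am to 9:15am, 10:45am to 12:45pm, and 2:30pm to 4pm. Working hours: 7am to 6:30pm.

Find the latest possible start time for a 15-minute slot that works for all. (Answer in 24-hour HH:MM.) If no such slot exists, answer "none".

10:30

Uma free within 07:00–18:30: 08:00–13:45, 15:00–15:45, 17:00–17:45, 18:00–18:30.
Pablo free within 07:00–18:30: 07:15–08:00, 08:15–12:30, 14:45–16:00, 16:15–18:30.
Tomás free within 07:00–18:30: 09:15–10:45, 12:45–14:30, 16:00–18:30.
Uma ∩ Pablo: 08:15–12:30, 15:00–15:45, 17:00–17:45, 18:00–18:30.
Uma ∩ Pablo ∩ Sofia: 09:45–10:00, 10:30–11:15, 15:00–15:45.
Uma ∩ Pablo ∩ Sofia ∩ Tomás: 09:45–10:00, 10:30–10:45.
Windows ≥ 15 min: 09:45–10:00, 10:30–10:45.
Latest start in the last window 10:30–10:45 is 10:45 − 15 min = 10:30.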